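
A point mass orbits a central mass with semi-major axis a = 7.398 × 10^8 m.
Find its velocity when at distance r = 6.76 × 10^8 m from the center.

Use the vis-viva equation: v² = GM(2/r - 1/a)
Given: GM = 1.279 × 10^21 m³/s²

Vis-viva: v = √(GM · (2/r − 1/a)).
2/r − 1/a = 2/6.76e+08 − 1/7.398e+08 = 1.60686e-09 m⁻¹.
v = √(1.279e+21 · 1.60686e-09) m/s ≈ 1.434e+06 m/s = 1434 km/s.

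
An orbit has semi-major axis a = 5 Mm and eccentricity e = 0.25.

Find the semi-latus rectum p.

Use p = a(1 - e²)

Convert to SI: a = 5 Mm = 5e+06 m.
p = a (1 − e²).
p = 5e+06 · (1 − (0.25)²) = 5e+06 · 0.9375 ≈ 4.688e+06 m = 4.688 Mm.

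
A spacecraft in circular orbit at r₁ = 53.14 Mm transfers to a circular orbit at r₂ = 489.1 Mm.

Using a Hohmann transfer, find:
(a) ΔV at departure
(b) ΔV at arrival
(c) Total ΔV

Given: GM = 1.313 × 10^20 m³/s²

Convert to SI: r₁ = 53.14 Mm = 5.314e+07 m; r₂ = 489.1 Mm = 4.891e+08 m.
Transfer semi-major axis: a_t = (r₁ + r₂)/2 = (5.314e+07 + 4.891e+08)/2 = 2.7112e+08 m.
Circular speeds: v₁ = √(GM/r₁) = 1.57189e+06 m/s, v₂ = √(GM/r₂) = 518124 m/s.
Transfer speeds (vis-viva v² = GM(2/r − 1/a_t)): v₁ᵗ = 2.11125e+06 m/s, v₂ᵗ = 229384 m/s.
(a) ΔV₁ = |v₁ᵗ − v₁| ≈ 5.394e+05 m/s = 539.4 km/s.
(b) ΔV₂ = |v₂ − v₂ᵗ| ≈ 2.887e+05 m/s = 288.7 km/s.
(c) ΔV_total = ΔV₁ + ΔV₂ ≈ 8.281e+05 m/s = 828.1 km/s.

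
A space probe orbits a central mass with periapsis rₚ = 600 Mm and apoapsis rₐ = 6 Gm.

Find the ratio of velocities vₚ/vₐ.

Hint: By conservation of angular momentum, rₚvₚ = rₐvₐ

Convert to SI: rₚ = 600 Mm = 6e+08 m; rₐ = 6 Gm = 6e+09 m.
Conservation of angular momentum gives rₚvₚ = rₐvₐ, so vₚ/vₐ = rₐ/rₚ.
vₚ/vₐ = 6e+09 / 6e+08 ≈ 10.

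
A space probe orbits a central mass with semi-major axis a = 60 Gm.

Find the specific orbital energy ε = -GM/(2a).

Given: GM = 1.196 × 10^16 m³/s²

Convert to SI: a = 60 Gm = 6e+10 m.
ε = −GM / (2a).
ε = −1.196e+16 / (2 · 6e+10) J/kg ≈ -9.967e+04 J/kg = -99.67 kJ/kg.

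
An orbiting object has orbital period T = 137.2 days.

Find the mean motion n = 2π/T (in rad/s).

Convert to SI: T = 137.2 days = 1.18541e+07 s.
n = 2π / T.
n = 2π / 1.18541e+07 s ≈ 5.3e-07 rad/s.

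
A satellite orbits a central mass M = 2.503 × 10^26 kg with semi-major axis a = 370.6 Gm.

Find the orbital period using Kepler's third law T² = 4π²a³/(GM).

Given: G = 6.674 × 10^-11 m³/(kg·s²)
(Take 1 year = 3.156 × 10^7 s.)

Convert to SI: a = 370.6 Gm = 3.706e+11 m.
GM = G · M = 6.674e-11 · 2.503e+26 = 1.6705e+16 m³/s².
Kepler's third law: T = 2π √(a³ / GM).
Substituting a = 3.706e+11 m and GM = 1.6705e+16 m³/s²:
T = 2π √((3.706e+11)³ / 1.6705e+16) s
T ≈ 1.097e+10 s = 347.5 years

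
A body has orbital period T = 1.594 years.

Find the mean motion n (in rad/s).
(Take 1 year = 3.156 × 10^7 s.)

Convert to SI: T = 1.594 years = 5.03066e+07 s.
n = 2π / T.
n = 2π / 5.03066e+07 s ≈ 1.249e-07 rad/s.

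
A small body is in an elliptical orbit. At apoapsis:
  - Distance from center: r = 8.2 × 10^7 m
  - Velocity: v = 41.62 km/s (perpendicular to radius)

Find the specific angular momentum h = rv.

Convert to SI: v = 41.62 km/s = 41620 m/s.
With v perpendicular to r, h = r · v.
h = 8.2e+07 · 41620 m²/s ≈ 3.413e+12 m²/s.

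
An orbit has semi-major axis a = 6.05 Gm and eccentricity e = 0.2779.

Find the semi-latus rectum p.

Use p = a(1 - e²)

Convert to SI: a = 6.05 Gm = 6.05e+09 m.
p = a (1 − e²).
p = 6.05e+09 · (1 − (0.2779)²) = 6.05e+09 · 0.922772 ≈ 5.583e+09 m = 5.583 Gm.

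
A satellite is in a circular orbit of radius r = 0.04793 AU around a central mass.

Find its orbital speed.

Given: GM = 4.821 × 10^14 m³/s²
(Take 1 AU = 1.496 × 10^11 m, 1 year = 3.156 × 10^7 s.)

Convert to SI: r = 0.04793 AU = 7.17033e+09 m.
For a circular orbit, gravity supplies the centripetal force, so v = √(GM / r).
v = √(4.821e+14 / 7.17033e+09) m/s ≈ 259.3 m/s = 0.0547 AU/year.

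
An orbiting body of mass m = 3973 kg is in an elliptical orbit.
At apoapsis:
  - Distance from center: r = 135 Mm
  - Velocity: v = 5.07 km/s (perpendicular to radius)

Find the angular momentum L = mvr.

Convert to SI: r = 135 Mm = 1.35e+08 m; v = 5.07 km/s = 5070 m/s.
Since v is perpendicular to r, L = m · v · r.
L = 3973 · 5070 · 1.35e+08 kg·m²/s ≈ 2.719e+15 kg·m²/s.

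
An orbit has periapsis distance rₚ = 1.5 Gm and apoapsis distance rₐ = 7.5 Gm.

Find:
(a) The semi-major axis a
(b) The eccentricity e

Convert to SI: rₚ = 1.5 Gm = 1.5e+09 m; rₐ = 7.5 Gm = 7.5e+09 m.
(a) a = (rₚ + rₐ) / 2 = (1.5e+09 + 7.5e+09) / 2 ≈ 4.5e+09 m = 4.5 Gm.
(b) e = (rₐ − rₚ) / (rₐ + rₚ) = (7.5e+09 − 1.5e+09) / (7.5e+09 + 1.5e+09) ≈ 0.6667.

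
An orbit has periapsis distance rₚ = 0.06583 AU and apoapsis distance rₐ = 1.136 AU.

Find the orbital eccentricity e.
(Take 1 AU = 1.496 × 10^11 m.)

Convert to SI: rₚ = 0.06583 AU = 9.84817e+09 m; rₐ = 1.136 AU = 1.69946e+11 m.
e = (rₐ − rₚ) / (rₐ + rₚ).
e = (1.69946e+11 − 9.84817e+09) / (1.69946e+11 + 9.84817e+09) = 1.60097e+11 / 1.79794e+11 ≈ 0.8905.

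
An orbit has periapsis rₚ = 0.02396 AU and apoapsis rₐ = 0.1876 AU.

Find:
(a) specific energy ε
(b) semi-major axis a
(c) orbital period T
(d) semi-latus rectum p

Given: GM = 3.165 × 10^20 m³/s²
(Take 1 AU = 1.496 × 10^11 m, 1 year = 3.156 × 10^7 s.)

Convert to SI: rₚ = 0.02396 AU = 3.58442e+09 m; rₐ = 0.1876 AU = 2.8065e+10 m.
(a) With a = (rₚ + rₐ)/2 = 1.58247e+10 m, ε = −GM/(2a) = −3.165e+20/(2 · 1.58247e+10) J/kg ≈ -1e+10 J/kg
(b) a = (rₚ + rₐ)/2 = (3.58442e+09 + 2.8065e+10)/2 ≈ 1.582e+10 m
(c) With a = (rₚ + rₐ)/2 = 1.58247e+10 m, T = 2π √(a³/GM) = 2π √((1.58247e+10)³/3.165e+20) s ≈ 7.031e+05 s
(d) From a = (rₚ + rₐ)/2 = 1.58247e+10 m and e = (rₐ − rₚ)/(rₐ + rₚ) = 0.773492, p = a(1 − e²) = 1.58247e+10 · (1 − (0.773492)²) ≈ 6.357e+09 m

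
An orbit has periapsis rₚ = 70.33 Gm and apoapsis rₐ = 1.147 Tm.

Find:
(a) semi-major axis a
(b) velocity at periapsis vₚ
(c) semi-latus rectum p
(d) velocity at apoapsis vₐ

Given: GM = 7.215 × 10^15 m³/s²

Convert to SI: rₚ = 70.33 Gm = 7.033e+10 m; rₐ = 1.147 Tm = 1.147e+12 m.
(a) a = (rₚ + rₐ)/2 = (7.033e+10 + 1.147e+12)/2 ≈ 6.087e+11 m
(b) With a = (rₚ + rₐ)/2 = 6.08665e+11 m, vₚ = √(GM (2/rₚ − 1/a)) = √(7.215e+15 · (2/7.033e+10 − 1/6.08665e+11)) m/s ≈ 439.7 m/s
(c) From a = (rₚ + rₐ)/2 = 6.08665e+11 m and e = (rₐ − rₚ)/(rₐ + rₚ) = 0.884452, p = a(1 − e²) = 6.08665e+11 · (1 − (0.884452)²) ≈ 1.325e+11 m
(d) With a = (rₚ + rₐ)/2 = 6.08665e+11 m, vₐ = √(GM (2/rₐ − 1/a)) = √(7.215e+15 · (2/1.147e+12 − 1/6.08665e+11)) m/s ≈ 26.96 m/s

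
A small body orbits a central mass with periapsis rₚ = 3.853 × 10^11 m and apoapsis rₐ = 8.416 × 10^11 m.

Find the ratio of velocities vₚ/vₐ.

Conservation of angular momentum gives rₚvₚ = rₐvₐ, so vₚ/vₐ = rₐ/rₚ.
vₚ/vₐ = 8.416e+11 / 3.853e+11 ≈ 2.184.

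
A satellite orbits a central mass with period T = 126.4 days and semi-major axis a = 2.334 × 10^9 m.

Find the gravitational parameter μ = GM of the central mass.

Convert to SI: T = 126.4 days = 1.0921e+07 s.
GM = 4π² · a³ / T².
GM = 4π² · (2.334e+09)³ / (1.0921e+07)² m³/s² ≈ 4.209e+15 m³/s² = 4.209 × 10^15 m³/s².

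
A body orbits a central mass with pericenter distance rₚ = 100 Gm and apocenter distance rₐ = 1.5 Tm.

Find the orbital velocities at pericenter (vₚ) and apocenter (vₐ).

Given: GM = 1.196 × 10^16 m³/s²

Convert to SI: rₚ = 100 Gm = 1e+11 m; rₐ = 1.5 Tm = 1.5e+12 m.
Use the vis-viva equation v² = GM(2/r − 1/a) with a = (rₚ + rₐ)/2 = (1e+11 + 1.5e+12)/2 = 8e+11 m.
vₚ = √(GM · (2/rₚ − 1/a)) = √(1.196e+16 · (2/1e+11 − 1/8e+11)) m/s ≈ 473.6 m/s = 473.6 m/s.
vₐ = √(GM · (2/rₐ − 1/a)) = √(1.196e+16 · (2/1.5e+12 − 1/8e+11)) m/s ≈ 31.57 m/s = 31.57 m/s.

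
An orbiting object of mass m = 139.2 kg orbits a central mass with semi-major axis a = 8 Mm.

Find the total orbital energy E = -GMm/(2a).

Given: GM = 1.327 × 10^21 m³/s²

Convert to SI: a = 8 Mm = 8e+06 m.
E = −GMm / (2a).
E = −1.327e+21 · 139.2 / (2 · 8e+06) J ≈ -1.154e+16 J = -11.54 PJ.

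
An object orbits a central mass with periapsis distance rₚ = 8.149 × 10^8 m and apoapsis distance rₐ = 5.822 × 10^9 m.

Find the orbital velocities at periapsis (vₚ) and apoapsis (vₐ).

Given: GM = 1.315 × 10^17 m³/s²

Use the vis-viva equation v² = GM(2/r − 1/a) with a = (rₚ + rₐ)/2 = (8.149e+08 + 5.822e+09)/2 = 3.31845e+09 m.
vₚ = √(GM · (2/rₚ − 1/a)) = √(1.315e+17 · (2/8.149e+08 − 1/3.31845e+09)) m/s ≈ 1.683e+04 m/s = 16.83 km/s.
vₐ = √(GM · (2/rₐ − 1/a)) = √(1.315e+17 · (2/5.822e+09 − 1/3.31845e+09)) m/s ≈ 2355 m/s = 2.355 km/s.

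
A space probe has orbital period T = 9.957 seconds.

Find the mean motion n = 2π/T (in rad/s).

n = 2π / T.
n = 2π / 9.957 s ≈ 0.631 rad/s.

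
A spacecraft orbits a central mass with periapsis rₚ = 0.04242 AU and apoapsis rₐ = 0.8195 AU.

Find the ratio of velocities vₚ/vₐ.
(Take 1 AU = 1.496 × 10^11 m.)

Convert to SI: rₚ = 0.04242 AU = 6.34603e+09 m; rₐ = 0.8195 AU = 1.22597e+11 m.
Conservation of angular momentum gives rₚvₚ = rₐvₐ, so vₚ/vₐ = rₐ/rₚ.
vₚ/vₐ = 1.22597e+11 / 6.34603e+09 ≈ 19.32.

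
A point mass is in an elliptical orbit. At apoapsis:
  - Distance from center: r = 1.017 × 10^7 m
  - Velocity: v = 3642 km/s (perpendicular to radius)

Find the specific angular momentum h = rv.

Convert to SI: v = 3642 km/s = 3.642e+06 m/s.
With v perpendicular to r, h = r · v.
h = 1.017e+07 · 3.642e+06 m²/s ≈ 3.704e+13 m²/s.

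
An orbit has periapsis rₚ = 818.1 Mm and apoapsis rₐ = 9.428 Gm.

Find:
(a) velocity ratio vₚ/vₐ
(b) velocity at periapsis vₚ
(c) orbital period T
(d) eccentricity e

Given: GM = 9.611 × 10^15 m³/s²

Convert to SI: rₚ = 818.1 Mm = 8.181e+08 m; rₐ = 9.428 Gm = 9.428e+09 m.
(a) Conservation of angular momentum (rₚvₚ = rₐvₐ) gives vₚ/vₐ = rₐ/rₚ = 9.428e+09/8.181e+08 ≈ 11.52
(b) With a = (rₚ + rₐ)/2 = 5.12305e+09 m, vₚ = √(GM (2/rₚ − 1/a)) = √(9.611e+15 · (2/8.181e+08 − 1/5.12305e+09)) m/s ≈ 4650 m/s
(c) With a = (rₚ + rₐ)/2 = 5.12305e+09 m, T = 2π √(a³/GM) = 2π √((5.12305e+09)³/9.611e+15) s ≈ 2.35e+07 s
(d) e = (rₐ − rₚ)/(rₐ + rₚ) = (9.428e+09 − 8.181e+08)/(9.428e+09 + 8.181e+08) ≈ 0.8403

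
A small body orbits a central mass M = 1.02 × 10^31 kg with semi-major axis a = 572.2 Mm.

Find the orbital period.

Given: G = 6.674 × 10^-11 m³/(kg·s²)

Convert to SI: a = 572.2 Mm = 5.722e+08 m.
GM = G · M = 6.674e-11 · 1.02e+31 = 6.80748e+20 m³/s².
Kepler's third law: T = 2π √(a³ / GM).
Substituting a = 5.722e+08 m and GM = 6.80748e+20 m³/s²:
T = 2π √((5.722e+08)³ / 6.80748e+20) s
T ≈ 3296 s = 54.94 minutes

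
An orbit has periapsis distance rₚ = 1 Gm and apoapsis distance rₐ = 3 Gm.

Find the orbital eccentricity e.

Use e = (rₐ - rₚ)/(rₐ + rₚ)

Convert to SI: rₚ = 1 Gm = 1e+09 m; rₐ = 3 Gm = 3e+09 m.
e = (rₐ − rₚ) / (rₐ + rₚ).
e = (3e+09 − 1e+09) / (3e+09 + 1e+09) = 2e+09 / 4e+09 ≈ 0.5.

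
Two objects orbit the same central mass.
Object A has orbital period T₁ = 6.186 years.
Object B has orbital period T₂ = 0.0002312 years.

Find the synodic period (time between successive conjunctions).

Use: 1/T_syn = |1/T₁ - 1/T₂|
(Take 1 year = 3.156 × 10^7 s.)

Convert to SI: T₁ = 6.186 years = 1.9523e+08 s; T₂ = 0.0002312 years = 7296.67 s.
T_syn = |T₁ · T₂ / (T₁ − T₂)|.
T_syn = |1.9523e+08 · 7296.67 / (1.9523e+08 − 7296.67)| s ≈ 7297 s = 0.0002312 years.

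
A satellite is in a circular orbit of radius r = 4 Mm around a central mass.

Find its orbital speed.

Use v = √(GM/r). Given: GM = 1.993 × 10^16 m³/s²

Convert to SI: r = 4 Mm = 4e+06 m.
For a circular orbit, gravity supplies the centripetal force, so v = √(GM / r).
v = √(1.993e+16 / 4e+06) m/s ≈ 7.059e+04 m/s = 70.59 km/s.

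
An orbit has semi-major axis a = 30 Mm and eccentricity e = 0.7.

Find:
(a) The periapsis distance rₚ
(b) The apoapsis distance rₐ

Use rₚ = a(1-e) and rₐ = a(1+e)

Convert to SI: a = 30 Mm = 3e+07 m.
(a) rₚ = a(1 − e) = 3e+07 · (1 − 0.7) = 3e+07 · 0.3 ≈ 9e+06 m = 9 Mm.
(b) rₐ = a(1 + e) = 3e+07 · (1 + 0.7) = 3e+07 · 1.7 ≈ 5.1e+07 m = 51 Mm.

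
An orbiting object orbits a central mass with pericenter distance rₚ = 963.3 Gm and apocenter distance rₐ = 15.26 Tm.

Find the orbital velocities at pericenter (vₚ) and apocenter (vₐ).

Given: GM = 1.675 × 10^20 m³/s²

Convert to SI: rₚ = 963.3 Gm = 9.633e+11 m; rₐ = 15.26 Tm = 1.526e+13 m.
Use the vis-viva equation v² = GM(2/r − 1/a) with a = (rₚ + rₐ)/2 = (9.633e+11 + 1.526e+13)/2 = 8.11165e+12 m.
vₚ = √(GM · (2/rₚ − 1/a)) = √(1.675e+20 · (2/9.633e+11 − 1/8.11165e+12)) m/s ≈ 1.809e+04 m/s = 18.09 km/s.
vₐ = √(GM · (2/rₐ − 1/a)) = √(1.675e+20 · (2/1.526e+13 − 1/8.11165e+12)) m/s ≈ 1142 m/s = 1.142 km/s.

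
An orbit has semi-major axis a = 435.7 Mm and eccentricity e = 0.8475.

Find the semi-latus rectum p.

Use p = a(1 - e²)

Convert to SI: a = 435.7 Mm = 4.357e+08 m.
p = a (1 − e²).
p = 4.357e+08 · (1 − (0.8475)²) = 4.357e+08 · 0.281744 ≈ 1.228e+08 m = 122.8 Mm.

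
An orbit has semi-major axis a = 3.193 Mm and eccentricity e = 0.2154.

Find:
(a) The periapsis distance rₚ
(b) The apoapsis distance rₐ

Convert to SI: a = 3.193 Mm = 3.193e+06 m.
(a) rₚ = a(1 − e) = 3.193e+06 · (1 − 0.2154) = 3.193e+06 · 0.7846 ≈ 2.505e+06 m = 2.505 Mm.
(b) rₐ = a(1 + e) = 3.193e+06 · (1 + 0.2154) = 3.193e+06 · 1.2154 ≈ 3.881e+06 m = 3.881 Mm.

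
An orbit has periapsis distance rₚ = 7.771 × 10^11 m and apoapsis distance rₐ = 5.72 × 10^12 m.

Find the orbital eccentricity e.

e = (rₐ − rₚ) / (rₐ + rₚ).
e = (5.72e+12 − 7.771e+11) / (5.72e+12 + 7.771e+11) = 4.9429e+12 / 6.4971e+12 ≈ 0.7608.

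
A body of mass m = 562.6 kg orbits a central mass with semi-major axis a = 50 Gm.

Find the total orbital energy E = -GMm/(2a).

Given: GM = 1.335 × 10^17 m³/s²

Convert to SI: a = 50 Gm = 5e+10 m.
E = −GMm / (2a).
E = −1.335e+17 · 562.6 / (2 · 5e+10) J ≈ -7.511e+08 J = -751.1 MJ.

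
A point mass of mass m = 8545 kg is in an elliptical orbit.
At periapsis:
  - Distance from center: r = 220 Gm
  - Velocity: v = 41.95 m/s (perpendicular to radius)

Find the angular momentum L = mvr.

Convert to SI: r = 220 Gm = 2.2e+11 m.
Since v is perpendicular to r, L = m · v · r.
L = 8545 · 41.95 · 2.2e+11 kg·m²/s ≈ 7.886e+16 kg·m²/s.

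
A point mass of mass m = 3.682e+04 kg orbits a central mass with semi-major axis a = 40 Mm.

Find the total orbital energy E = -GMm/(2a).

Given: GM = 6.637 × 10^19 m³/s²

Convert to SI: a = 40 Mm = 4e+07 m.
E = −GMm / (2a).
E = −6.637e+19 · 3.682e+04 / (2 · 4e+07) J ≈ -3.055e+16 J = -30.55 PJ.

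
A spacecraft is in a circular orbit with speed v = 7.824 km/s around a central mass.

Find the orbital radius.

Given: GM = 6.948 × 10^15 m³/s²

Convert to SI: v = 7.824 km/s = 7824 m/s.
For a circular orbit, v² = GM / r, so r = GM / v².
r = 6.948e+15 / (7824)² m ≈ 1.135e+08 m = 113.5 Mm.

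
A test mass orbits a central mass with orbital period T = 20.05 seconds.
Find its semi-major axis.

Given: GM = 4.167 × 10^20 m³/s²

Invert Kepler's third law: a = (GM · T² / (4π²))^(1/3).
Substituting T = 20.05 s and GM = 4.167e+20 m³/s²:
a = (4.167e+20 · (20.05)² / (4π²))^(1/3) m
a ≈ 1.619e+07 m = 16.19 Mm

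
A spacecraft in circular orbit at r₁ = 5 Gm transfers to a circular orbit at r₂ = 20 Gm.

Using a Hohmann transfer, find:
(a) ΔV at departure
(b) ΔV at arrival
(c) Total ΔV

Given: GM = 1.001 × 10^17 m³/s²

Convert to SI: r₁ = 5 Gm = 5e+09 m; r₂ = 20 Gm = 2e+10 m.
Transfer semi-major axis: a_t = (r₁ + r₂)/2 = (5e+09 + 2e+10)/2 = 1.25e+10 m.
Circular speeds: v₁ = √(GM/r₁) = 4474.37 m/s, v₂ = √(GM/r₂) = 2237.19 m/s.
Transfer speeds (vis-viva v² = GM(2/r − 1/a_t)): v₁ᵗ = 5659.68 m/s, v₂ᵗ = 1414.92 m/s.
(a) ΔV₁ = |v₁ᵗ − v₁| ≈ 1185 m/s = 1.185 km/s.
(b) ΔV₂ = |v₂ − v₂ᵗ| ≈ 822.3 m/s = 822.3 m/s.
(c) ΔV_total = ΔV₁ + ΔV₂ ≈ 2008 m/s = 2.008 km/s.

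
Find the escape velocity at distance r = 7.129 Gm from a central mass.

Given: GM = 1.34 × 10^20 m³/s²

Convert to SI: r = 7.129 Gm = 7.129e+09 m.
Escape velocity comes from setting total energy to zero: ½v² − GM/r = 0 ⇒ v_esc = √(2GM / r).
v_esc = √(2 · 1.34e+20 / 7.129e+09) m/s ≈ 1.939e+05 m/s = 193.9 km/s.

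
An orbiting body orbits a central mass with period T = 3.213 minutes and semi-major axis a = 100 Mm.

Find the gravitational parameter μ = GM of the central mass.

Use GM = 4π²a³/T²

Convert to SI: T = 3.213 minutes = 192.78 s; a = 100 Mm = 1e+08 m.
GM = 4π² · a³ / T².
GM = 4π² · (1e+08)³ / (192.78)² m³/s² ≈ 1.062e+21 m³/s² = 1.062 × 10^21 m³/s².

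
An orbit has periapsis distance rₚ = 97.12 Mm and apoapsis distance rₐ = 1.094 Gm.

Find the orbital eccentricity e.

Convert to SI: rₚ = 97.12 Mm = 9.712e+07 m; rₐ = 1.094 Gm = 1.094e+09 m.
e = (rₐ − rₚ) / (rₐ + rₚ).
e = (1.094e+09 − 9.712e+07) / (1.094e+09 + 9.712e+07) = 9.9688e+08 / 1.19112e+09 ≈ 0.8369.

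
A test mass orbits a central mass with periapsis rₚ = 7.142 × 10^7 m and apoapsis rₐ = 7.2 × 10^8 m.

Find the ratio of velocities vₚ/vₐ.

Conservation of angular momentum gives rₚvₚ = rₐvₐ, so vₚ/vₐ = rₐ/rₚ.
vₚ/vₐ = 7.2e+08 / 7.142e+07 ≈ 10.08.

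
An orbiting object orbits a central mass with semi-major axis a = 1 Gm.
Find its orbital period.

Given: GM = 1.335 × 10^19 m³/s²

Convert to SI: a = 1 Gm = 1e+09 m.
Kepler's third law: T = 2π √(a³ / GM).
Substituting a = 1e+09 m and GM = 1.335e+19 m³/s²:
T = 2π √((1e+09)³ / 1.335e+19) s
T ≈ 5.438e+04 s = 15.11 hours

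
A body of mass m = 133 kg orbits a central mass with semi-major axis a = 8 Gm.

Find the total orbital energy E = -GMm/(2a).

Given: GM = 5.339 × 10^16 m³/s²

Convert to SI: a = 8 Gm = 8e+09 m.
E = −GMm / (2a).
E = −5.339e+16 · 133 / (2 · 8e+09) J ≈ -4.438e+08 J = -443.8 MJ.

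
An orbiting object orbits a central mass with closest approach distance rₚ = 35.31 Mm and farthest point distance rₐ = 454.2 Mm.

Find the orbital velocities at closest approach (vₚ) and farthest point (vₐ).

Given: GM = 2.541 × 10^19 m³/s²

Convert to SI: rₚ = 35.31 Mm = 3.531e+07 m; rₐ = 454.2 Mm = 4.542e+08 m.
Use the vis-viva equation v² = GM(2/r − 1/a) with a = (rₚ + rₐ)/2 = (3.531e+07 + 4.542e+08)/2 = 2.44755e+08 m.
vₚ = √(GM · (2/rₚ − 1/a)) = √(2.541e+19 · (2/3.531e+07 − 1/2.44755e+08)) m/s ≈ 1.156e+06 m/s = 1156 km/s.
vₐ = √(GM · (2/rₐ − 1/a)) = √(2.541e+19 · (2/4.542e+08 − 1/2.44755e+08)) m/s ≈ 8.984e+04 m/s = 89.84 km/s.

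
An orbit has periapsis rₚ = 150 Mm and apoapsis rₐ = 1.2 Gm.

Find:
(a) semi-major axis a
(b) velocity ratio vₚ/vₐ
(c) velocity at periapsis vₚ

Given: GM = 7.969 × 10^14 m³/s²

Convert to SI: rₚ = 150 Mm = 1.5e+08 m; rₐ = 1.2 Gm = 1.2e+09 m.
(a) a = (rₚ + rₐ)/2 = (1.5e+08 + 1.2e+09)/2 ≈ 6.75e+08 m
(b) Conservation of angular momentum (rₚvₚ = rₐvₐ) gives vₚ/vₐ = rₐ/rₚ = 1.2e+09/1.5e+08 ≈ 8
(c) With a = (rₚ + rₐ)/2 = 6.75e+08 m, vₚ = √(GM (2/rₚ − 1/a)) = √(7.969e+14 · (2/1.5e+08 − 1/6.75e+08)) m/s ≈ 3073 m/s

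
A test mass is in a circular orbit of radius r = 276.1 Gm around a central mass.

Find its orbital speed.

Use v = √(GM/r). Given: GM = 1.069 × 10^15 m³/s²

Convert to SI: r = 276.1 Gm = 2.761e+11 m.
For a circular orbit, gravity supplies the centripetal force, so v = √(GM / r).
v = √(1.069e+15 / 2.761e+11) m/s ≈ 62.22 m/s = 62.22 m/s.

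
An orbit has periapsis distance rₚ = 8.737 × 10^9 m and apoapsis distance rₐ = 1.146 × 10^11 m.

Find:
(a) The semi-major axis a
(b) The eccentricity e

(a) a = (rₚ + rₐ) / 2 = (8.737e+09 + 1.146e+11) / 2 ≈ 6.167e+10 m = 6.167 × 10^10 m.
(b) e = (rₐ − rₚ) / (rₐ + rₚ) = (1.146e+11 − 8.737e+09) / (1.146e+11 + 8.737e+09) ≈ 0.8583.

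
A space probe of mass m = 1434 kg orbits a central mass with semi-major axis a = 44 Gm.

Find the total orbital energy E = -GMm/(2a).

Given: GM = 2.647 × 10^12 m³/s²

Convert to SI: a = 44 Gm = 4.4e+10 m.
E = −GMm / (2a).
E = −2.647e+12 · 1434 / (2 · 4.4e+10) J ≈ -4.313e+04 J = -43.13 kJ.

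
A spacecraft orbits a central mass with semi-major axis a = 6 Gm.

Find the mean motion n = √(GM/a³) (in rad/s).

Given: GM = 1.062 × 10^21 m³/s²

Convert to SI: a = 6 Gm = 6e+09 m.
n = √(GM / a³).
n = √(1.062e+21 / (6e+09)³) rad/s ≈ 7.012e-05 rad/s.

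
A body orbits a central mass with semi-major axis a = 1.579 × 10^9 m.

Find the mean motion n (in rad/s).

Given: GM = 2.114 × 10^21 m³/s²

n = √(GM / a³).
n = √(2.114e+21 / (1.579e+09)³) rad/s ≈ 0.0007328 rad/s.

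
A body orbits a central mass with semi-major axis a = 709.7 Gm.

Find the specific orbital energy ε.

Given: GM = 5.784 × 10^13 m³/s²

Convert to SI: a = 709.7 Gm = 7.097e+11 m.
ε = −GM / (2a).
ε = −5.784e+13 / (2 · 7.097e+11) J/kg ≈ -40.75 J/kg = -40.75 J/kg.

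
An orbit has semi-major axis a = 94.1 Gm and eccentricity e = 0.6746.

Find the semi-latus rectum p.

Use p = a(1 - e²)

Convert to SI: a = 94.1 Gm = 9.41e+10 m.
p = a (1 − e²).
p = 9.41e+10 · (1 − (0.6746)²) = 9.41e+10 · 0.544915 ≈ 5.128e+10 m = 51.28 Gm.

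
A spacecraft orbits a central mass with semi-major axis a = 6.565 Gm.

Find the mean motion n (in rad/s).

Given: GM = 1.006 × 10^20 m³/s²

Convert to SI: a = 6.565 Gm = 6.565e+09 m.
n = √(GM / a³).
n = √(1.006e+20 / (6.565e+09)³) rad/s ≈ 1.886e-05 rad/s.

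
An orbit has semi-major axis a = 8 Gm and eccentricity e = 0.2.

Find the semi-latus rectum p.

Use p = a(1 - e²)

Convert to SI: a = 8 Gm = 8e+09 m.
p = a (1 − e²).
p = 8e+09 · (1 − (0.2)²) = 8e+09 · 0.96 ≈ 7.68e+09 m = 7.68 Gm.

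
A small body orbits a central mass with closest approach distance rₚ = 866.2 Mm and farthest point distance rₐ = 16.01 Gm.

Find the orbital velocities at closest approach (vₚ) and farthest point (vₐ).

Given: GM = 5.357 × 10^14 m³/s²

Convert to SI: rₚ = 866.2 Mm = 8.662e+08 m; rₐ = 16.01 Gm = 1.601e+10 m.
Use the vis-viva equation v² = GM(2/r − 1/a) with a = (rₚ + rₐ)/2 = (8.662e+08 + 1.601e+10)/2 = 8.4381e+09 m.
vₚ = √(GM · (2/rₚ − 1/a)) = √(5.357e+14 · (2/8.662e+08 − 1/8.4381e+09)) m/s ≈ 1083 m/s = 1.083 km/s.
vₐ = √(GM · (2/rₐ − 1/a)) = √(5.357e+14 · (2/1.601e+10 − 1/8.4381e+09)) m/s ≈ 58.61 m/s = 58.61 m/s.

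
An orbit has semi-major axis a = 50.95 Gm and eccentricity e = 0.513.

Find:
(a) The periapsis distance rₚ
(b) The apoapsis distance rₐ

Convert to SI: a = 50.95 Gm = 5.095e+10 m.
(a) rₚ = a(1 − e) = 5.095e+10 · (1 − 0.513) = 5.095e+10 · 0.487 ≈ 2.481e+10 m = 24.81 Gm.
(b) rₐ = a(1 + e) = 5.095e+10 · (1 + 0.513) = 5.095e+10 · 1.513 ≈ 7.709e+10 m = 77.09 Gm.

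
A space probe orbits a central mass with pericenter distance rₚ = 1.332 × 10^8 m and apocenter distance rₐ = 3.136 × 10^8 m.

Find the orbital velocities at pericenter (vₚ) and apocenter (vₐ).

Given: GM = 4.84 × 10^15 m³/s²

Use the vis-viva equation v² = GM(2/r − 1/a) with a = (rₚ + rₐ)/2 = (1.332e+08 + 3.136e+08)/2 = 2.234e+08 m.
vₚ = √(GM · (2/rₚ − 1/a)) = √(4.84e+15 · (2/1.332e+08 − 1/2.234e+08)) m/s ≈ 7142 m/s = 7.142 km/s.
vₐ = √(GM · (2/rₐ − 1/a)) = √(4.84e+15 · (2/3.136e+08 − 1/2.234e+08)) m/s ≈ 3034 m/s = 3.034 km/s.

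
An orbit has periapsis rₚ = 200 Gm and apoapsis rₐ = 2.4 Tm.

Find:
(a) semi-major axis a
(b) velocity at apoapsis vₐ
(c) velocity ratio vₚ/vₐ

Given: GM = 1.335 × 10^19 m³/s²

Convert to SI: rₚ = 200 Gm = 2e+11 m; rₐ = 2.4 Tm = 2.4e+12 m.
(a) a = (rₚ + rₐ)/2 = (2e+11 + 2.4e+12)/2 ≈ 1.3e+12 m
(b) With a = (rₚ + rₐ)/2 = 1.3e+12 m, vₐ = √(GM (2/rₐ − 1/a)) = √(1.335e+19 · (2/2.4e+12 − 1/1.3e+12)) m/s ≈ 925.1 m/s
(c) Conservation of angular momentum (rₚvₚ = rₐvₐ) gives vₚ/vₐ = rₐ/rₚ = 2.4e+12/2e+11 ≈ 12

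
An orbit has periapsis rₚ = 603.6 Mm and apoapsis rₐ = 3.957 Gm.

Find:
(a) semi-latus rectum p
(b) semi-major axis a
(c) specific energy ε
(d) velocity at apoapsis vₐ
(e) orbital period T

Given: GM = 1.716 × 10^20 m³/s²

Convert to SI: rₚ = 603.6 Mm = 6.036e+08 m; rₐ = 3.957 Gm = 3.957e+09 m.
(a) From a = (rₚ + rₐ)/2 = 2.2803e+09 m and e = (rₐ − rₚ)/(rₐ + rₚ) = 0.735298, p = a(1 − e²) = 2.2803e+09 · (1 − (0.735298)²) ≈ 1.047e+09 m
(b) a = (rₚ + rₐ)/2 = (6.036e+08 + 3.957e+09)/2 ≈ 2.28e+09 m
(c) With a = (rₚ + rₐ)/2 = 2.2803e+09 m, ε = −GM/(2a) = −1.716e+20/(2 · 2.2803e+09) J/kg ≈ -3.763e+10 J/kg
(d) With a = (rₚ + rₐ)/2 = 2.2803e+09 m, vₐ = √(GM (2/rₐ − 1/a)) = √(1.716e+20 · (2/3.957e+09 − 1/2.2803e+09)) m/s ≈ 1.071e+05 m/s
(e) With a = (rₚ + rₐ)/2 = 2.2803e+09 m, T = 2π √(a³/GM) = 2π √((2.2803e+09)³/1.716e+20) s ≈ 5.223e+04 s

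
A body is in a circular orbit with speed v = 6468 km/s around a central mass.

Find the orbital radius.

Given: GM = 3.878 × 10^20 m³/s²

Convert to SI: v = 6468 km/s = 6.468e+06 m/s.
For a circular orbit, v² = GM / r, so r = GM / v².
r = 3.878e+20 / (6.468e+06)² m ≈ 9.27e+06 m = 9.27 Mm.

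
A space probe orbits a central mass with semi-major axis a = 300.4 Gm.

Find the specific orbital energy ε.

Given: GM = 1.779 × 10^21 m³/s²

Convert to SI: a = 300.4 Gm = 3.004e+11 m.
ε = −GM / (2a).
ε = −1.779e+21 / (2 · 3.004e+11) J/kg ≈ -2.961e+09 J/kg = -2.961 GJ/kg.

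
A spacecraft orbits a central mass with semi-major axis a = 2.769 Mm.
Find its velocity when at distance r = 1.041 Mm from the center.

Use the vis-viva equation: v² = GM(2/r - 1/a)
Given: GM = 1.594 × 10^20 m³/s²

Convert to SI: a = 2.769 Mm = 2.769e+06 m; r = 1.041 Mm = 1.041e+06 m.
Vis-viva: v = √(GM · (2/r − 1/a)).
2/r − 1/a = 2/1.041e+06 − 1/2.769e+06 = 1.56009e-06 m⁻¹.
v = √(1.594e+20 · 1.56009e-06) m/s ≈ 1.577e+07 m/s = 1.577e+04 km/s.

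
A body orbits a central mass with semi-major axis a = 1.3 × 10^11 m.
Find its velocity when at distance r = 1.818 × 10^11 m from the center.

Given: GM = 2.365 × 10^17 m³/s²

Vis-viva: v = √(GM · (2/r − 1/a)).
2/r − 1/a = 2/1.818e+11 − 1/1.3e+11 = 3.30879e-12 m⁻¹.
v = √(2.365e+17 · 3.30879e-12) m/s ≈ 884.6 m/s = 884.6 m/s.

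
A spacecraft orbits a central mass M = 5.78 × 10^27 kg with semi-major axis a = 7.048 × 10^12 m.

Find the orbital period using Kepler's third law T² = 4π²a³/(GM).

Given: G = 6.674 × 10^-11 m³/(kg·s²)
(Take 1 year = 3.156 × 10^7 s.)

GM = G · M = 6.674e-11 · 5.78e+27 = 3.85757e+17 m³/s².
Kepler's third law: T = 2π √(a³ / GM).
Substituting a = 7.048e+12 m and GM = 3.85757e+17 m³/s²:
T = 2π √((7.048e+12)³ / 3.85757e+17) s
T ≈ 1.893e+11 s = 5998 years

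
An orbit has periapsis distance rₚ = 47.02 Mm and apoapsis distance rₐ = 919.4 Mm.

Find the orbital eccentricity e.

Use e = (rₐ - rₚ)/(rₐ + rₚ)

Convert to SI: rₚ = 47.02 Mm = 4.702e+07 m; rₐ = 919.4 Mm = 9.194e+08 m.
e = (rₐ − rₚ) / (rₐ + rₚ).
e = (9.194e+08 − 4.702e+07) / (9.194e+08 + 4.702e+07) = 8.7238e+08 / 9.6642e+08 ≈ 0.9027.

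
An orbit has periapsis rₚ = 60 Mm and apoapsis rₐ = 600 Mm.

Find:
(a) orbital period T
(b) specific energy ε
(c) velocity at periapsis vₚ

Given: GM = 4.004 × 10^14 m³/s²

Convert to SI: rₚ = 60 Mm = 6e+07 m; rₐ = 600 Mm = 6e+08 m.
(a) With a = (rₚ + rₐ)/2 = 3.3e+08 m, T = 2π √(a³/GM) = 2π √((3.3e+08)³/4.004e+14) s ≈ 1.882e+06 s
(b) With a = (rₚ + rₐ)/2 = 3.3e+08 m, ε = −GM/(2a) = −4.004e+14/(2 · 3.3e+08) J/kg ≈ -6.067e+05 J/kg
(c) With a = (rₚ + rₐ)/2 = 3.3e+08 m, vₚ = √(GM (2/rₚ − 1/a)) = √(4.004e+14 · (2/6e+07 − 1/3.3e+08)) m/s ≈ 3483 m/s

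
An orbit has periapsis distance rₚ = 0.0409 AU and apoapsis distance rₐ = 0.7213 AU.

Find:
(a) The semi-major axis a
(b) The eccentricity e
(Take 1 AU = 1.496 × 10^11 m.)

Convert to SI: rₚ = 0.0409 AU = 6.11864e+09 m; rₐ = 0.7213 AU = 1.07906e+11 m.
(a) a = (rₚ + rₐ) / 2 = (6.11864e+09 + 1.07906e+11) / 2 ≈ 5.701e+10 m = 0.3811 AU.
(b) e = (rₐ − rₚ) / (rₐ + rₚ) = (1.07906e+11 − 6.11864e+09) / (1.07906e+11 + 6.11864e+09) ≈ 0.8927.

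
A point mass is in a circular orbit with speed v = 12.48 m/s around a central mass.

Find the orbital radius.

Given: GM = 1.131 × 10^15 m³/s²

For a circular orbit, v² = GM / r, so r = GM / v².
r = 1.131e+15 / (12.48)² m ≈ 7.262e+12 m = 7.262 × 10^12 m.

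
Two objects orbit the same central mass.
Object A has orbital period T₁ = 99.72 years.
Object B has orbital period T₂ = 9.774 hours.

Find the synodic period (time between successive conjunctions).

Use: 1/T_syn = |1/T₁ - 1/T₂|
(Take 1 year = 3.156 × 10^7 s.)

Convert to SI: T₁ = 99.72 years = 3.14716e+09 s; T₂ = 9.774 hours = 35186.4 s.
T_syn = |T₁ · T₂ / (T₁ − T₂)|.
T_syn = |3.14716e+09 · 35186.4 / (3.14716e+09 − 35186.4)| s ≈ 3.519e+04 s = 9.774 hours.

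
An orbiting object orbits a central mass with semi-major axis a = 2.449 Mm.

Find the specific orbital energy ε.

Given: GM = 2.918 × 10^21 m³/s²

Convert to SI: a = 2.449 Mm = 2.449e+06 m.
ε = −GM / (2a).
ε = −2.918e+21 / (2 · 2.449e+06) J/kg ≈ -5.958e+14 J/kg = -5.958e+05 GJ/kg.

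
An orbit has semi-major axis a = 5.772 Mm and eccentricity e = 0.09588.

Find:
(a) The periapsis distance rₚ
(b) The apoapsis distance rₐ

Convert to SI: a = 5.772 Mm = 5.772e+06 m.
(a) rₚ = a(1 − e) = 5.772e+06 · (1 − 0.09588) = 5.772e+06 · 0.90412 ≈ 5.219e+06 m = 5.219 Mm.
(b) rₐ = a(1 + e) = 5.772e+06 · (1 + 0.09588) = 5.772e+06 · 1.09588 ≈ 6.325e+06 m = 6.325 Mm.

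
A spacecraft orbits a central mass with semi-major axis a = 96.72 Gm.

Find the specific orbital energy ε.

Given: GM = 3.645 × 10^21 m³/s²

Convert to SI: a = 96.72 Gm = 9.672e+10 m.
ε = −GM / (2a).
ε = −3.645e+21 / (2 · 9.672e+10) J/kg ≈ -1.884e+10 J/kg = -18.84 GJ/kg.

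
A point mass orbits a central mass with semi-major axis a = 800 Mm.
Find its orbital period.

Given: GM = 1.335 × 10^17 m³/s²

Convert to SI: a = 800 Mm = 8e+08 m.
Kepler's third law: T = 2π √(a³ / GM).
Substituting a = 8e+08 m and GM = 1.335e+17 m³/s²:
T = 2π √((8e+08)³ / 1.335e+17) s
T ≈ 3.891e+05 s = 4.504 days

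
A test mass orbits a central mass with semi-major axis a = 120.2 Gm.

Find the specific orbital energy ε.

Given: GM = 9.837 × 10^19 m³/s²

Convert to SI: a = 120.2 Gm = 1.202e+11 m.
ε = −GM / (2a).
ε = −9.837e+19 / (2 · 1.202e+11) J/kg ≈ -4.092e+08 J/kg = -409.2 MJ/kg.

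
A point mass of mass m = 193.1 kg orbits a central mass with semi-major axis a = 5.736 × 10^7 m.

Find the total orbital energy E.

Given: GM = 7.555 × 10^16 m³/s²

E = −GMm / (2a).
E = −7.555e+16 · 193.1 / (2 · 5.736e+07) J ≈ -1.272e+11 J = -127.2 GJ.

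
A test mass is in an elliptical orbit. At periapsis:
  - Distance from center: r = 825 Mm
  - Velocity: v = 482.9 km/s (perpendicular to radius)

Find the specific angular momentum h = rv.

Convert to SI: r = 825 Mm = 8.25e+08 m; v = 482.9 km/s = 482900 m/s.
With v perpendicular to r, h = r · v.
h = 8.25e+08 · 482900 m²/s ≈ 3.984e+14 m²/s.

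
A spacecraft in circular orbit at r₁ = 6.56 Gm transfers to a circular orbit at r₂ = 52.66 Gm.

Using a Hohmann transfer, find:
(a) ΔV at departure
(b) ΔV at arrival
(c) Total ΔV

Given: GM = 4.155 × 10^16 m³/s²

Convert to SI: r₁ = 6.56 Gm = 6.56e+09 m; r₂ = 52.66 Gm = 5.266e+10 m.
Transfer semi-major axis: a_t = (r₁ + r₂)/2 = (6.56e+09 + 5.266e+10)/2 = 2.961e+10 m.
Circular speeds: v₁ = √(GM/r₁) = 2516.71 m/s, v₂ = √(GM/r₂) = 888.27 m/s.
Transfer speeds (vis-viva v² = GM(2/r − 1/a_t)): v₁ᵗ = 3356.25 m/s, v₂ᵗ = 418.098 m/s.
(a) ΔV₁ = |v₁ᵗ − v₁| ≈ 839.5 m/s = 839.5 m/s.
(b) ΔV₂ = |v₂ − v₂ᵗ| ≈ 470.2 m/s = 470.2 m/s.
(c) ΔV_total = ΔV₁ + ΔV₂ ≈ 1310 m/s = 1.31 km/s.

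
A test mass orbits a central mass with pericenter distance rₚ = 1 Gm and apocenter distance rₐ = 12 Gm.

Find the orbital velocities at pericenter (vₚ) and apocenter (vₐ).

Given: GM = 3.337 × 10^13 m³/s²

Convert to SI: rₚ = 1 Gm = 1e+09 m; rₐ = 12 Gm = 1.2e+10 m.
Use the vis-viva equation v² = GM(2/r − 1/a) with a = (rₚ + rₐ)/2 = (1e+09 + 1.2e+10)/2 = 6.5e+09 m.
vₚ = √(GM · (2/rₚ − 1/a)) = √(3.337e+13 · (2/1e+09 − 1/6.5e+09)) m/s ≈ 248.2 m/s = 248.2 m/s.
vₐ = √(GM · (2/rₐ − 1/a)) = √(3.337e+13 · (2/1.2e+10 − 1/6.5e+09)) m/s ≈ 20.68 m/s = 20.68 m/s.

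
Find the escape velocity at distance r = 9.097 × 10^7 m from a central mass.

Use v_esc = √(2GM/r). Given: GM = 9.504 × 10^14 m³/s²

Escape velocity comes from setting total energy to zero: ½v² − GM/r = 0 ⇒ v_esc = √(2GM / r).
v_esc = √(2 · 9.504e+14 / 9.097e+07) m/s ≈ 4571 m/s = 4.571 km/s.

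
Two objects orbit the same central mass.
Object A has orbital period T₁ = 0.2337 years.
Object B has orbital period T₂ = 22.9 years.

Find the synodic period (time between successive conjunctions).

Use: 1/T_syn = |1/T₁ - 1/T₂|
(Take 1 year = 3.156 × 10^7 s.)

Convert to SI: T₁ = 0.2337 years = 7.37557e+06 s; T₂ = 22.9 years = 7.22724e+08 s.
T_syn = |T₁ · T₂ / (T₁ − T₂)|.
T_syn = |7.37557e+06 · 7.22724e+08 / (7.37557e+06 − 7.22724e+08)| s ≈ 7.452e+06 s = 0.2361 years.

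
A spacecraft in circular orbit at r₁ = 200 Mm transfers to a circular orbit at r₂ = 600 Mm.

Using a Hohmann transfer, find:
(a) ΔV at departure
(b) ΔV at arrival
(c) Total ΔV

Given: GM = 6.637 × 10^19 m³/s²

Convert to SI: r₁ = 200 Mm = 2e+08 m; r₂ = 600 Mm = 6e+08 m.
Transfer semi-major axis: a_t = (r₁ + r₂)/2 = (2e+08 + 6e+08)/2 = 4e+08 m.
Circular speeds: v₁ = √(GM/r₁) = 576064 m/s, v₂ = √(GM/r₂) = 332591 m/s.
Transfer speeds (vis-viva v² = GM(2/r − 1/a_t)): v₁ᵗ = 705532 m/s, v₂ᵗ = 235177 m/s.
(a) ΔV₁ = |v₁ᵗ − v₁| ≈ 1.295e+05 m/s = 129.5 km/s.
(b) ΔV₂ = |v₂ − v₂ᵗ| ≈ 9.741e+04 m/s = 97.41 km/s.
(c) ΔV_total = ΔV₁ + ΔV₂ ≈ 2.269e+05 m/s = 226.9 km/s.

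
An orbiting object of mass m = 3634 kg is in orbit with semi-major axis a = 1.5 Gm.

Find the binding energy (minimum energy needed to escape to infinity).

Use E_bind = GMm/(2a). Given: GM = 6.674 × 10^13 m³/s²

Convert to SI: a = 1.5 Gm = 1.5e+09 m.
Total orbital energy is E = −GMm/(2a); binding energy is E_bind = −E = GMm/(2a).
E_bind = 6.674e+13 · 3634 / (2 · 1.5e+09) J ≈ 8.084e+07 J = 80.84 MJ.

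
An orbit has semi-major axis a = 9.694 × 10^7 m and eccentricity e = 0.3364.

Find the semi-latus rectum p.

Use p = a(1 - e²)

p = a (1 − e²).
p = 9.694e+07 · (1 − (0.3364)²) = 9.694e+07 · 0.886835 ≈ 8.597e+07 m = 8.597 × 10^7 m.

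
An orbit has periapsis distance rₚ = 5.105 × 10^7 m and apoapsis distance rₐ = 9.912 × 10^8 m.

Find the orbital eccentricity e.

e = (rₐ − rₚ) / (rₐ + rₚ).
e = (9.912e+08 − 5.105e+07) / (9.912e+08 + 5.105e+07) = 9.4015e+08 / 1.04225e+09 ≈ 0.902.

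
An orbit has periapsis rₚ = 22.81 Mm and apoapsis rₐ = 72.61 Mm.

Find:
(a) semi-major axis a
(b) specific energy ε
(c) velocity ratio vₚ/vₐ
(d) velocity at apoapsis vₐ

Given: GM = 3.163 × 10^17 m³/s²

Convert to SI: rₚ = 22.81 Mm = 2.281e+07 m; rₐ = 72.61 Mm = 7.261e+07 m.
(a) a = (rₚ + rₐ)/2 = (2.281e+07 + 7.261e+07)/2 ≈ 4.771e+07 m
(b) With a = (rₚ + rₐ)/2 = 4.771e+07 m, ε = −GM/(2a) = −3.163e+17/(2 · 4.771e+07) J/kg ≈ -3.315e+09 J/kg
(c) Conservation of angular momentum (rₚvₚ = rₐvₐ) gives vₚ/vₐ = rₐ/rₚ = 7.261e+07/2.281e+07 ≈ 3.183
(d) With a = (rₚ + rₐ)/2 = 4.771e+07 m, vₐ = √(GM (2/rₐ − 1/a)) = √(3.163e+17 · (2/7.261e+07 − 1/4.771e+07)) m/s ≈ 4.564e+04 m/s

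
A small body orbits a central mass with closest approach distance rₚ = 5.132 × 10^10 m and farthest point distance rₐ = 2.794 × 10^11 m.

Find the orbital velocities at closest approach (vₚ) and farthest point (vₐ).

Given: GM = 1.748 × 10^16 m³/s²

Use the vis-viva equation v² = GM(2/r − 1/a) with a = (rₚ + rₐ)/2 = (5.132e+10 + 2.794e+11)/2 = 1.6536e+11 m.
vₚ = √(GM · (2/rₚ − 1/a)) = √(1.748e+16 · (2/5.132e+10 − 1/1.6536e+11)) m/s ≈ 758.6 m/s = 758.6 m/s.
vₐ = √(GM · (2/rₐ − 1/a)) = √(1.748e+16 · (2/2.794e+11 − 1/1.6536e+11)) m/s ≈ 139.3 m/s = 139.3 m/s.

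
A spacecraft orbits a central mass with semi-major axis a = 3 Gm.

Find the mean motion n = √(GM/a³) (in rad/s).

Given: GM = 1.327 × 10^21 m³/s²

Convert to SI: a = 3 Gm = 3e+09 m.
n = √(GM / a³).
n = √(1.327e+21 / (3e+09)³) rad/s ≈ 0.0002217 rad/s.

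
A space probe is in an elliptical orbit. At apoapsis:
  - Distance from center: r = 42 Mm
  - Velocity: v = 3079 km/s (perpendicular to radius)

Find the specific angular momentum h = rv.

Convert to SI: r = 42 Mm = 4.2e+07 m; v = 3079 km/s = 3.079e+06 m/s.
With v perpendicular to r, h = r · v.
h = 4.2e+07 · 3.079e+06 m²/s ≈ 1.293e+14 m²/s.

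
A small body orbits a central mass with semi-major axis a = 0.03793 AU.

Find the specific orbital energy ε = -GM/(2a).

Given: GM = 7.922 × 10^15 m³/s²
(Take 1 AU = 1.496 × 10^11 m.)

Convert to SI: a = 0.03793 AU = 5.67433e+09 m.
ε = −GM / (2a).
ε = −7.922e+15 / (2 · 5.67433e+09) J/kg ≈ -6.981e+05 J/kg = -698.1 kJ/kg.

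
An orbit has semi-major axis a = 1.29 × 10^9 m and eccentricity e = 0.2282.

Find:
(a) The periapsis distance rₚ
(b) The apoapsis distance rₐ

(a) rₚ = a(1 − e) = 1.29e+09 · (1 − 0.2282) = 1.29e+09 · 0.7718 ≈ 9.956e+08 m = 9.956 × 10^8 m.
(b) rₐ = a(1 + e) = 1.29e+09 · (1 + 0.2282) = 1.29e+09 · 1.2282 ≈ 1.584e+09 m = 1.584 × 10^9 m.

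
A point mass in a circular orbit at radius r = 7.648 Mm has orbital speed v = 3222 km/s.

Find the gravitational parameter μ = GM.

Convert to SI: r = 7.648 Mm = 7.648e+06 m; v = 3222 km/s = 3.222e+06 m/s.
For a circular orbit v² = GM/r, so GM = v² · r.
GM = (3.222e+06)² · 7.648e+06 m³/s² ≈ 7.94e+19 m³/s² = 7.94 × 10^19 m³/s².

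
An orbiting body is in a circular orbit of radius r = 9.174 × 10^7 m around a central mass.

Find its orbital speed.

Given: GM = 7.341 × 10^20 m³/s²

For a circular orbit, gravity supplies the centripetal force, so v = √(GM / r).
v = √(7.341e+20 / 9.174e+07) m/s ≈ 2.829e+06 m/s = 2829 km/s.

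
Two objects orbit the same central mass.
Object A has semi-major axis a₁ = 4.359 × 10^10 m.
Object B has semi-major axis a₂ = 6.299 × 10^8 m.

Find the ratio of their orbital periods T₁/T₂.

From Kepler's third law, (T₁/T₂)² = (a₁/a₂)³, so T₁/T₂ = (a₁/a₂)^(3/2).
a₁/a₂ = 4.359e+10 / 6.299e+08 = 69.2015.
T₁/T₂ = (69.2015)^(3/2) ≈ 575.7.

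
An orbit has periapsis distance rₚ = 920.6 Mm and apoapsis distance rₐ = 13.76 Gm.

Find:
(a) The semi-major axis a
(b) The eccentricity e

Convert to SI: rₚ = 920.6 Mm = 9.206e+08 m; rₐ = 13.76 Gm = 1.376e+10 m.
(a) a = (rₚ + rₐ) / 2 = (9.206e+08 + 1.376e+10) / 2 ≈ 7.34e+09 m = 7.34 Gm.
(b) e = (rₐ − rₚ) / (rₐ + rₚ) = (1.376e+10 − 9.206e+08) / (1.376e+10 + 9.206e+08) ≈ 0.8746.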